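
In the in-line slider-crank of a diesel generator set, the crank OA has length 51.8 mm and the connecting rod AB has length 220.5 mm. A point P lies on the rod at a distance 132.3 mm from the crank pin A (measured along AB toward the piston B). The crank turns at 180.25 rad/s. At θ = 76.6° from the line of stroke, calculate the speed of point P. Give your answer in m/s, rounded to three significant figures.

9.43

ω = 180.2 rad/s.  Crank-pin speed |V_A| = rω = 9.3369 m/s, perpendicular to OA.
Rod angle: sinφ = −(r/L) sinθ ⇒ φ = -13.210°; ω_rod = −rω cosθ/√(L²−r²sin²θ) = -10.08 rad/s.
V_P = V_A + ω_rod × AP, with AP = 0.1323 m along the rod.
Components: V_Px = −rω sinθ − a·ω_rod·sinφ = -9.3875 m/s;  V_Py = rω cosθ + a·ω_rod·cosφ = +0.86553 m/s.
|V_P| = √(V_Px² + V_Py²) = 9.4273 m/s.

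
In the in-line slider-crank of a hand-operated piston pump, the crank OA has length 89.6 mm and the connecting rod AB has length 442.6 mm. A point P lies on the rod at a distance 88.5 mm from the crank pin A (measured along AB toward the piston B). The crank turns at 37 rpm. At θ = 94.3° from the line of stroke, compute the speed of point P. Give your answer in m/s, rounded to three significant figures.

ω = 3.875 rad/s.  Crank-pin speed |V_A| = rω = 0.34717 m/s, perpendicular to OA.
Rod angle: sinφ = −(r/L) sinθ ⇒ φ = -11.646°; ω_rod = −rω cosθ/√(L²−r²sin²θ) = +0.060048 rad/s.
V_P = V_A + ω_rod × AP, with AP = 0.0885 m along the rod.
Components: V_Px = −rω sinθ − a·ω_rod·sinφ = -0.34512 m/s;  V_Py = rω cosθ + a·ω_rod·cosφ = -0.020825 m/s.
|V_P| = √(V_Px² + V_Py²) = 0.34574 m/s.

0.346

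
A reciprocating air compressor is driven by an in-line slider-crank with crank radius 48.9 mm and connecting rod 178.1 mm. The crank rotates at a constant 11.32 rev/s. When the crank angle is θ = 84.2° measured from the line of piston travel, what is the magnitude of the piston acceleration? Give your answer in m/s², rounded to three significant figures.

44.1

ω = 2π·11.3 = 71.13 rad/s
x(θ) = r cosθ + √(L² − r² sin²θ); with ω constant, a = ω²·d²x/dθ².
d²x/dθ² = −r cosθ − r²(cos2θ)/√u − r⁴ sin²2θ/(4u^{3/2}),  u = L² − r² sin²θ = 0.0293528 m².
Substituting r = 0.0489 m, L = 0.1781 m, θ = 84.2°: d²x/dθ² = +0.0087188 m.
a = ω²·d²x/dθ² = (71.13)²·(+0.0087188) = +44.107 m/s²;  |a| = 44.107 m/s².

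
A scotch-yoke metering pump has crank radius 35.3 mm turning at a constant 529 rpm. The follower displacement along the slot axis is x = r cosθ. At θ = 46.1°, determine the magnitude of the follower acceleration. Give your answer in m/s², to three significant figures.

75.1

ω = 55.4 rad/s (from 529 rpm).
x = r cosθ ⇒ ẍ = −rω² cosθ (ω constant).
|a| = rω²|cosθ| = 0.0353·(55.4)²·|cos 46.1°| = 75.115 m/s².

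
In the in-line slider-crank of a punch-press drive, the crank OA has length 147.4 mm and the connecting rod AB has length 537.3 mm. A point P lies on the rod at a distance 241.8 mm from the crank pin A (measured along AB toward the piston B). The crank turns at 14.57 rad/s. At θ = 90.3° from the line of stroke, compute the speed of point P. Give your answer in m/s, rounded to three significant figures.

ω = 14.57 rad/s.  Crank-pin speed |V_A| = rω = 2.1476 m/s, perpendicular to OA.
Rod angle: sinφ = −(r/L) sinθ ⇒ φ = -15.922°; ω_rod = −rω cosθ/√(L²−r²sin²θ) = +0.021763 rad/s.
V_P = V_A + ω_rod × AP, with AP = 0.2418 m along the rod.
Components: V_Px = −rω sinθ − a·ω_rod·sinφ = -2.1461 m/s;  V_Py = rω cosθ + a·ω_rod·cosφ = -0.0061844 m/s.
|V_P| = √(V_Px² + V_Py²) = 2.1462 m/s.

2.15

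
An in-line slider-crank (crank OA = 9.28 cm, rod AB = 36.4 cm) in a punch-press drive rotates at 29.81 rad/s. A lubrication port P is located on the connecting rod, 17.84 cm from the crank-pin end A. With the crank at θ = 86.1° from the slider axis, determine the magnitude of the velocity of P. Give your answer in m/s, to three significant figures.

2.79

ω = 29.81 rad/s.  Crank-pin speed |V_A| = rω = 2.7664 m/s, perpendicular to OA.
Rod angle: sinφ = −(r/L) sinθ ⇒ φ = -14.735°; ω_rod = −rω cosθ/√(L²−r²sin²θ) = -0.53449 rad/s.
V_P = V_A + ω_rod × AP, with AP = 0.1784 m along the rod.
Components: V_Px = −rω sinθ − a·ω_rod·sinφ = -2.7842 m/s;  V_Py = rω cosθ + a·ω_rod·cosφ = +0.095939 m/s.
|V_P| = √(V_Px² + V_Py²) = 2.7859 m/s.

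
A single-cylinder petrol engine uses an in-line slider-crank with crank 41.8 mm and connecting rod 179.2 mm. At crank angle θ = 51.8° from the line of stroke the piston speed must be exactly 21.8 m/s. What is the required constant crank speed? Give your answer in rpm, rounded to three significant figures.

5530

For an in-line slider-crank, |v_piston| = rω|sinθ|·[1 + r cosθ/√(L² − r² sin²θ)].
With r = 0.0418 m, L = 0.1792 m, θ = 51.8°: the bracketed kinematic factor |dx/dθ| = 0.037669 m.
ω = v/|dx/dθ| = 21.8/0.037669 = 578.73 rad/s.
N = 60ω/(2π) = 5526.4 rpm.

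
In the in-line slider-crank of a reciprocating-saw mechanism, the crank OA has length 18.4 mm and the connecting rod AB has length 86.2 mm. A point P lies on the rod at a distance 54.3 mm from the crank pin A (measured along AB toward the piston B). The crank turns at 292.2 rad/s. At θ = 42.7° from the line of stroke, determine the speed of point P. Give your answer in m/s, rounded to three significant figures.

4.27

ω = 292.2 rad/s.  Crank-pin speed |V_A| = rω = 5.3765 m/s, perpendicular to OA.
Rod angle: sinφ = −(r/L) sinθ ⇒ φ = -8.323°; ω_rod = −rω cosθ/√(L²−r²sin²θ) = -46.326 rad/s.
V_P = V_A + ω_rod × AP, with AP = 0.0543 m along the rod.
Components: V_Px = −rω sinθ − a·ω_rod·sinφ = -4.0103 m/s;  V_Py = rω cosθ + a·ω_rod·cosφ = +1.4622 m/s.
|V_P| = √(V_Px² + V_Py²) = 4.2685 m/s.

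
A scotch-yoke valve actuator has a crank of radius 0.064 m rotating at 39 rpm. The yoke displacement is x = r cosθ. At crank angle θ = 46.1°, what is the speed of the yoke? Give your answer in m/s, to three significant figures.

ω = 4.084 rad/s (from 39 rpm).
x = r cosθ ⇒ ẋ = −rω sinθ.
|v| = rω|sinθ| = 0.064·4.084·|sin 46.1°| = 0.18834 m/s.

0.188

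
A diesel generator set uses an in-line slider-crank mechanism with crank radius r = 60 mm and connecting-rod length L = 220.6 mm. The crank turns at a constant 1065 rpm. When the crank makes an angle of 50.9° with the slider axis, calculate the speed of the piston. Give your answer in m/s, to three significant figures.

ω = 2π·1065/60 = 111.5 rad/s
For an in-line slider-crank, x = r cosθ + √(L² − r² sin²θ), so v = −rω sinθ·[1 + r cosθ/√(L² − r² sin²θ)].
With r = 0.06 m, L = 0.2206 m, θ = 50.9°: √(L² − r² sin²θ) = 0.21563 m.
v = −0.06·111.5·0.77605·[1 + 0.06·0.63068/0.21563] = -6.1043 m/s.
|v| = 6.1043 m/s.

6.10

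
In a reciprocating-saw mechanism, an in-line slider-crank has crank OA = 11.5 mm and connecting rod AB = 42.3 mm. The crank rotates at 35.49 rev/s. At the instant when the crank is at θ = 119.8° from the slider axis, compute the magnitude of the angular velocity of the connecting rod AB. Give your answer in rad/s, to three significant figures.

31.0

ω = 223 rad/s (converted from 35.49 rev/s).
The rod makes angle φ with the slider axis where L sinφ = r sinθ; differentiating, L cosφ·φ̇ = r ω cosθ.
L cosφ = √(L² − r² sin²θ) = 0.041106 m.
|ω_rod| = r ω |cosθ| / √(L² − r² sin²θ) = 0.0115·223·0.49697/0.041106 = 31.004 rad/s.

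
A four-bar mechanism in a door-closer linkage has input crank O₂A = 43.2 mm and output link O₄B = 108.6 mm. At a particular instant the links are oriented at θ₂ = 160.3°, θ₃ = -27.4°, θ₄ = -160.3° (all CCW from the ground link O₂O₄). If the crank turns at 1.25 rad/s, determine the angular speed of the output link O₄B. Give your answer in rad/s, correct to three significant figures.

ω₂ = 1.25 rad/s
Differentiating the loop-closure r₂e^{iθ₂}+r₃e^{iθ₃}=r₁+r₄e^{iθ₄} gives r₂ω₂e^{iθ₂}+r₃ω₃e^{iθ₃}=r₄ω₄e^{iθ₄}.
Eliminating the other unknown: ω₄ = r₂ω₂ sin(θ₂−θ₃) / [r₄ sin(θ₄−θ₃)].
Numerator sine = -0.13399; denominator sine = -0.73254.
Result = 0.0432·1.25·(-0.13399) / (0.1086·(-0.73254)) = +0.090948 rad/s; magnitude 0.090948 rad/s.

0.0909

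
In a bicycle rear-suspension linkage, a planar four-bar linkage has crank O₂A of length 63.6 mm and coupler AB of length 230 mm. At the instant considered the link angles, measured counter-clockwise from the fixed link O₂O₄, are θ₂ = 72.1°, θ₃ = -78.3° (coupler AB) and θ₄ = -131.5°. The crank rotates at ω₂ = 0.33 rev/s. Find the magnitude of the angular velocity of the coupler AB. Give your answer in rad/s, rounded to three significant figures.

0.287

ω₂ = 2.073 rad/s (from 0.33 rev/s).
Differentiating the loop-closure r₂e^{iθ₂}+r₃e^{iθ₃}=r₁+r₄e^{iθ₄} gives r₂ω₂e^{iθ₂}+r₃ω₃e^{iθ₃}=r₄ω₄e^{iθ₄}.
Eliminating the other unknown: ω₃ = r₂ω₂ sin(θ₄−θ₂) / [r₃ sin(θ₃−θ₄)].
Numerator sine = +0.40035; denominator sine = +0.80073.
Result = 0.0636·2.073·(+0.40035) / (0.23·(+0.80073)) = +0.28667 rad/s; magnitude 0.28667 rad/s.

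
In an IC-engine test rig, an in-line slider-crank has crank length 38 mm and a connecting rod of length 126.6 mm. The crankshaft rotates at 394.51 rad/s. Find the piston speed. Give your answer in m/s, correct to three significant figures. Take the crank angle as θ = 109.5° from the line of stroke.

ω = 394.5 rad/s
For an in-line slider-crank, x = r cosθ + √(L² − r² sin²θ), so v = −rω sinθ·[1 + r cosθ/√(L² − r² sin²θ)].
With r = 0.038 m, L = 0.1266 m, θ = 109.5°: √(L² − r² sin²θ) = 0.12143 m.
v = −0.038·394.5·0.94264·[1 + 0.038·-0.33381/0.12143] = -12.655 m/s.
|v| = 12.655 m/s.

12.7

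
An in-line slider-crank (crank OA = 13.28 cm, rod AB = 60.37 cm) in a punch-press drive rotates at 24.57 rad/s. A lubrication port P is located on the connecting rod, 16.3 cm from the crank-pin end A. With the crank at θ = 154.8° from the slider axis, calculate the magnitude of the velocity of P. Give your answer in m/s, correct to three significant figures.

2.52

ω = 24.57 rad/s.  Crank-pin speed |V_A| = rω = 3.2629 m/s, perpendicular to OA.
Rod angle: sinφ = −(r/L) sinθ ⇒ φ = -5.374°; ω_rod = −rω cosθ/√(L²−r²sin²θ) = +4.912 rad/s.
V_P = V_A + ω_rod × AP, with AP = 0.163 m along the rod.
Components: V_Px = −rω sinθ − a·ω_rod·sinφ = -1.3143 m/s;  V_Py = rω cosθ + a·ω_rod·cosφ = -2.1552 m/s.
|V_P| = √(V_Px² + V_Py²) = 2.5243 m/s.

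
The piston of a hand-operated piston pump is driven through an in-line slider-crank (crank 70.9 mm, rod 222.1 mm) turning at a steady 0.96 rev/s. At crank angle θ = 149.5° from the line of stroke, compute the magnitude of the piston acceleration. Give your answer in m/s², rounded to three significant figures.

1.80

ω = 2π·0.96 = 6.032 rad/s
x(θ) = r cosθ + √(L² − r² sin²θ); with ω constant, a = ω²·d²x/dθ².
d²x/dθ² = −r cosθ − r²(cos2θ)/√u − r⁴ sin²2θ/(4u^{3/2}),  u = L² − r² sin²θ = 0.0480335 m².
Substituting r = 0.0709 m, L = 0.2221 m, θ = 149.5°: d²x/dθ² = +0.049511 m.
a = ω²·d²x/dθ² = (6.032)²·(+0.049511) = +1.8014 m/s²;  |a| = 1.8014 m/s².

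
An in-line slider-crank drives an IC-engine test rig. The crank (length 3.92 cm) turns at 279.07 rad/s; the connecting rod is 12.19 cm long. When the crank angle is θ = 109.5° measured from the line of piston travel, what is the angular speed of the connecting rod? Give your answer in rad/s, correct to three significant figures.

ω = 279.1 rad/s
The rod makes angle φ with the slider axis where L sinφ = r sinθ; differentiating, L cosφ·φ̇ = r ω cosθ.
L cosφ = √(L² − r² sin²θ) = 0.11616 m.
|ω_rod| = r ω |cosθ| / √(L² − r² sin²θ) = 0.0392·279.1·0.33381/0.11616 = 31.436 rad/s.

31.4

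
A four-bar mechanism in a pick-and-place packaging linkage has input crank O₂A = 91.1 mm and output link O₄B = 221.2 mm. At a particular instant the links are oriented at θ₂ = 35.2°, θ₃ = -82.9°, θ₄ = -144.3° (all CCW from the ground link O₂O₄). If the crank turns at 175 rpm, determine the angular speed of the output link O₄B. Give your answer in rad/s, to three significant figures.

ω₂ = 18.33 rad/s (from 175 rpm).
Differentiating the loop-closure r₂e^{iθ₂}+r₃e^{iθ₃}=r₁+r₄e^{iθ₄} gives r₂ω₂e^{iθ₂}+r₃ω₃e^{iθ₃}=r₄ω₄e^{iθ₄}.
Eliminating the other unknown: ω₄ = r₂ω₂ sin(θ₂−θ₃) / [r₄ sin(θ₄−θ₃)].
Numerator sine = +0.88213; denominator sine = -0.87798.
Result = 0.0911·18.33·(+0.88213) / (0.2212·(-0.87798)) = -7.5831 rad/s; magnitude 7.5831 rad/s.

7.58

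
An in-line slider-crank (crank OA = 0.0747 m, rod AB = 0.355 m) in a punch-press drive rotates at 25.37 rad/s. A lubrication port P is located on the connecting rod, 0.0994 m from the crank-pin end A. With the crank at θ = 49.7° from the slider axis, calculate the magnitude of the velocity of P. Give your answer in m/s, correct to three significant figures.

1.74

ω = 25.37 rad/s.  Crank-pin speed |V_A| = rω = 1.8951 m/s, perpendicular to OA.
Rod angle: sinφ = −(r/L) sinθ ⇒ φ = -9.235°; ω_rod = −rω cosθ/√(L²−r²sin²θ) = -3.4982 rad/s.
V_P = V_A + ω_rod × AP, with AP = 0.0994 m along the rod.
Components: V_Px = −rω sinθ − a·ω_rod·sinφ = -1.5012 m/s;  V_Py = rω cosθ + a·ω_rod·cosφ = +0.88254 m/s.
|V_P| = √(V_Px² + V_Py²) = 1.7414 m/s.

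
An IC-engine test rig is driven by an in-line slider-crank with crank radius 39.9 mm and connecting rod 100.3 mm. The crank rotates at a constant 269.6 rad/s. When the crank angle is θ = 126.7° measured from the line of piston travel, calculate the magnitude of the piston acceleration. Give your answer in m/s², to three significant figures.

2030

ω = 269.6 rad/s
x(θ) = r cosθ + √(L² − r² sin²θ); with ω constant, a = ω²·d²x/dθ².
d²x/dθ² = −r cosθ − r²(cos2θ)/√u − r⁴ sin²2θ/(4u^{3/2}),  u = L² − r² sin²θ = 0.00903668 m².
Substituting r = 0.0399 m, L = 0.1003 m, θ = 126.7°: d²x/dθ² = +0.027952 m.
a = ω²·d²x/dθ² = (269.6)²·(+0.027952) = +2031.7 m/s²;  |a| = 2031.7 m/s².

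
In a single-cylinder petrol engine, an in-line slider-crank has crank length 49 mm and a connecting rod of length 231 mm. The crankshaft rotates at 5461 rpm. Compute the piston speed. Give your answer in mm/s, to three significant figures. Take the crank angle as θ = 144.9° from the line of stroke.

13300

ω = 2π·5461/60 = 571.9 rad/s
For an in-line slider-crank, x = r cosθ + √(L² − r² sin²θ), so v = −rω sinθ·[1 + r cosθ/√(L² − r² sin²θ)].
With r = 0.049 m, L = 0.231 m, θ = 144.9°: √(L² − r² sin²θ) = 0.22928 m.
v = −0.049·571.9·0.57501·[1 + 0.049·-0.81815/0.22928] = -13.295 m/s.
|v| = 13.295 m/s = 13295 mm/s.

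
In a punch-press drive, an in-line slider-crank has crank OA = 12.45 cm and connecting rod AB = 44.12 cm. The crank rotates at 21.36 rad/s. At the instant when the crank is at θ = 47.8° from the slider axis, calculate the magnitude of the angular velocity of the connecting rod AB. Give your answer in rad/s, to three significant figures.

4.14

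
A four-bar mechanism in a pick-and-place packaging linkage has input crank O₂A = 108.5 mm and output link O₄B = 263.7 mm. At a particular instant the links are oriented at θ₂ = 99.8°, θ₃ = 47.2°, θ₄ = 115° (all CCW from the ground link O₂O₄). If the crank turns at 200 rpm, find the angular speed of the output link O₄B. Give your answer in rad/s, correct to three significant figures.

7.39

ω₂ = 20.94 rad/s (from 200 rpm).
Differentiating the loop-closure r₂e^{iθ₂}+r₃e^{iθ₃}=r₁+r₄e^{iθ₄} gives r₂ω₂e^{iθ₂}+r₃ω₃e^{iθ₃}=r₄ω₄e^{iθ₄}.
Eliminating the other unknown: ω₄ = r₂ω₂ sin(θ₂−θ₃) / [r₄ sin(θ₄−θ₃)].
Numerator sine = +0.79441; denominator sine = +0.92587.
Result = 0.1085·20.94·(+0.79441) / (0.2637·(+0.92587)) = +7.3939 rad/s; magnitude 7.3939 rad/s.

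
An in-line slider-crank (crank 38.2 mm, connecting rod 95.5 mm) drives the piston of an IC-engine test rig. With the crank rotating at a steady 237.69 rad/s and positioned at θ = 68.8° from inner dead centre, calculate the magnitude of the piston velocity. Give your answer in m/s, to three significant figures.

9.78

ω = 237.7 rad/s
For an in-line slider-crank, x = r cosθ + √(L² − r² sin²θ), so v = −rω sinθ·[1 + r cosθ/√(L² − r² sin²θ)].
With r = 0.0382 m, L = 0.0955 m, θ = 68.8°: √(L² − r² sin²θ) = 0.088611 m.
v = −0.0382·237.7·0.93232·[1 + 0.0382·0.36162/0.088611] = -9.785 m/s.
|v| = 9.785 m/s.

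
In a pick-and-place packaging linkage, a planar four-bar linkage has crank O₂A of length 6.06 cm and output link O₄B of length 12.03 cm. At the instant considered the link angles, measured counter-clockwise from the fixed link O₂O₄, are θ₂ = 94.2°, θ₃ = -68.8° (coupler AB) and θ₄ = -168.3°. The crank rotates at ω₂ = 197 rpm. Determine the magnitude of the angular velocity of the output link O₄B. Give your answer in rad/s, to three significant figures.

ω₂ = 20.63 rad/s (from 197 rpm).
Differentiating the loop-closure r₂e^{iθ₂}+r₃e^{iθ₃}=r₁+r₄e^{iθ₄} gives r₂ω₂e^{iθ₂}+r₃ω₃e^{iθ₃}=r₄ω₄e^{iθ₄}.
Eliminating the other unknown: ω₄ = r₂ω₂ sin(θ₂−θ₃) / [r₄ sin(θ₄−θ₃)].
Numerator sine = +0.29237; denominator sine = -0.98629.
Result = 0.0606·20.63·(+0.29237) / (0.1203·(-0.98629)) = -3.0806 rad/s; magnitude 3.0806 rad/s.

3.08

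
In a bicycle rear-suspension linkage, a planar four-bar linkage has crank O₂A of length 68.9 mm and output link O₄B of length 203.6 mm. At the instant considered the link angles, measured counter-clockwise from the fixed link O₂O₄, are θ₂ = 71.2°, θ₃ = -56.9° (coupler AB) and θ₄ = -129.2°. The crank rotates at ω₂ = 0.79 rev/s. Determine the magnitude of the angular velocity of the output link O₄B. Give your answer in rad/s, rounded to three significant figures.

1.39

ω₂ = 4.964 rad/s (from 0.79 rev/s).
Differentiating the loop-closure r₂e^{iθ₂}+r₃e^{iθ₃}=r₁+r₄e^{iθ₄} gives r₂ω₂e^{iθ₂}+r₃ω₃e^{iθ₃}=r₄ω₄e^{iθ₄}.
Eliminating the other unknown: ω₄ = r₂ω₂ sin(θ₂−θ₃) / [r₄ sin(θ₄−θ₃)].
Numerator sine = +0.78694; denominator sine = -0.95266.
Result = 0.0689·4.964·(+0.78694) / (0.2036·(-0.95266)) = -1.3876 rad/s; magnitude 1.3876 rad/s.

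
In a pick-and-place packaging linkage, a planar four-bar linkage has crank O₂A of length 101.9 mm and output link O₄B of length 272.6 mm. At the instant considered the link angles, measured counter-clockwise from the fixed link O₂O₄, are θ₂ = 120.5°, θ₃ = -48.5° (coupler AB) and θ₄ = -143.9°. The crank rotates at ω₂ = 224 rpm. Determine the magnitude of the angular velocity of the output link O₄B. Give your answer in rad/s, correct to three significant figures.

1.68

ω₂ = 23.46 rad/s (from 224 rpm).
Differentiating the loop-closure r₂e^{iθ₂}+r₃e^{iθ₃}=r₁+r₄e^{iθ₄} gives r₂ω₂e^{iθ₂}+r₃ω₃e^{iθ₃}=r₄ω₄e^{iθ₄}.
Eliminating the other unknown: ω₄ = r₂ω₂ sin(θ₂−θ₃) / [r₄ sin(θ₄−θ₃)].
Numerator sine = +0.19081; denominator sine = -0.99556.
Result = 0.1019·23.46·(+0.19081) / (0.2726·(-0.99556)) = -1.6806 rad/s; magnitude 1.6806 rad/s.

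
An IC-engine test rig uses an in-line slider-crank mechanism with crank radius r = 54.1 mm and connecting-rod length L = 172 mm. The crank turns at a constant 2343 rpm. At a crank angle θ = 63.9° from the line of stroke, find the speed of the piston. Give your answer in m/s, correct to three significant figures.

13.6

ω = 2π·2343/60 = 245.4 rad/s
For an in-line slider-crank, x = r cosθ + √(L² − r² sin²θ), so v = −rω sinθ·[1 + r cosθ/√(L² − r² sin²θ)].
With r = 0.0541 m, L = 0.172 m, θ = 63.9°: √(L² − r² sin²θ) = 0.165 m.
v = −0.0541·245.4·0.89803·[1 + 0.0541·0.43994/0.165] = -13.64 m/s.
|v| = 13.64 m/s.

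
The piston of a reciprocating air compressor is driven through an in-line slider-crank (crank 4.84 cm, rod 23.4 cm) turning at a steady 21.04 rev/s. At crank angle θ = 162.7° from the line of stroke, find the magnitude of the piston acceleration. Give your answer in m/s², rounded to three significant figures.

ω = 2π·21 = 132.2 rad/s
x(θ) = r cosθ + √(L² − r² sin²θ); with ω constant, a = ω²·d²x/dθ².
d²x/dθ² = −r cosθ − r²(cos2θ)/√u − r⁴ sin²2θ/(4u^{3/2}),  u = L² − r² sin²θ = 0.0545488 m².
Substituting r = 0.0484 m, L = 0.234 m, θ = 162.7°: d²x/dθ² = +0.03792 m.
a = ω²·d²x/dθ² = (132.2)²·(+0.03792) = +662.7 m/s²;  |a| = 662.7 m/s².

663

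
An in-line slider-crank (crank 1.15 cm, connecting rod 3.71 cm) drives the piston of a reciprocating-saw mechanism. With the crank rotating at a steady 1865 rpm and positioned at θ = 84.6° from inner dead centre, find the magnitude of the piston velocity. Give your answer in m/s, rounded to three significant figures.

2.30

ω = 2π·1865/60 = 195.3 rad/s
For an in-line slider-crank, x = r cosθ + √(L² − r² sin²θ), so v = −rω sinθ·[1 + r cosθ/√(L² − r² sin²θ)].
With r = 0.0115 m, L = 0.0371 m, θ = 84.6°: √(L² − r² sin²θ) = 0.035289 m.
v = −0.0115·195.3·0.99556·[1 + 0.0115·0.09411/0.035289] = -2.3046 m/s.
|v| = 2.3046 m/s.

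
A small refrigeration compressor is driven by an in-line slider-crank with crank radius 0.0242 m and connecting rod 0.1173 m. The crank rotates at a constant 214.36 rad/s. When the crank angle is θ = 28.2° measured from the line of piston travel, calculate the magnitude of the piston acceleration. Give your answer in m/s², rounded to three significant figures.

ω = 214.4 rad/s
x(θ) = r cosθ + √(L² − r² sin²θ); with ω constant, a = ω²·d²x/dθ².
d²x/dθ² = −r cosθ − r²(cos2θ)/√u − r⁴ sin²2θ/(4u^{3/2}),  u = L² − r² sin²θ = 0.0136285 m².
Substituting r = 0.0242 m, L = 0.1173 m, θ = 28.2°: d²x/dθ² = -0.024141 m.
a = ω²·d²x/dθ² = (214.4)²·(-0.024141) = -1109.3 m/s²;  |a| = 1109.3 m/s².

1110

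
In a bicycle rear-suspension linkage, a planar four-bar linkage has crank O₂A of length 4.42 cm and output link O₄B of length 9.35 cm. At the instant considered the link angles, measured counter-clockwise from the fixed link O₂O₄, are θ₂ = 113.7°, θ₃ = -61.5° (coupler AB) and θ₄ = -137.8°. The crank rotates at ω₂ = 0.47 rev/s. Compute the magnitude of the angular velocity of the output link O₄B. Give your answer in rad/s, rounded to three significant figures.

ω₂ = 2.953 rad/s (from 0.47 rev/s).
Differentiating the loop-closure r₂e^{iθ₂}+r₃e^{iθ₃}=r₁+r₄e^{iθ₄} gives r₂ω₂e^{iθ₂}+r₃ω₃e^{iθ₃}=r₄ω₄e^{iθ₄}.
Eliminating the other unknown: ω₄ = r₂ω₂ sin(θ₂−θ₃) / [r₄ sin(θ₄−θ₃)].
Numerator sine = +0.08368; denominator sine = -0.97155.
Result = 0.0442·2.953·(+0.08368) / (0.0935·(-0.97155)) = -0.12024 rad/s; magnitude 0.12024 rad/s.

0.120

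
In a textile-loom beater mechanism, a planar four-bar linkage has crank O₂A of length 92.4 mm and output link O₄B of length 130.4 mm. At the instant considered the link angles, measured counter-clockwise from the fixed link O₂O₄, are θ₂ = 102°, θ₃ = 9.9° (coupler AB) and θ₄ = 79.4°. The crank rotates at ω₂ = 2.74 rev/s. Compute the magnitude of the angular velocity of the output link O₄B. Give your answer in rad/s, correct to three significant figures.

13.0

ω₂ = 17.22 rad/s (from 2.74 rev/s).
Differentiating the loop-closure r₂e^{iθ₂}+r₃e^{iθ₃}=r₁+r₄e^{iθ₄} gives r₂ω₂e^{iθ₂}+r₃ω₃e^{iθ₃}=r₄ω₄e^{iθ₄}.
Eliminating the other unknown: ω₄ = r₂ω₂ sin(θ₂−θ₃) / [r₄ sin(θ₄−θ₃)].
Numerator sine = +0.99933; denominator sine = +0.93667.
Result = 0.0924·17.22·(+0.99933) / (0.1304·(+0.93667)) = +13.015 rad/s; magnitude 13.015 rad/s.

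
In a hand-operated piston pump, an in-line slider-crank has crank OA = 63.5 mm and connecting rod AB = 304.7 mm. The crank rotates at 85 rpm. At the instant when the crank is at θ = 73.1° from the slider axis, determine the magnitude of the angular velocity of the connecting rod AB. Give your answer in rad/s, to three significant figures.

0.550

ω = 8.901 rad/s (converted from 85 rpm).
The rod makes angle φ with the slider axis where L sinφ = r sinθ; differentiating, L cosφ·φ̇ = r ω cosθ.
L cosφ = √(L² − r² sin²θ) = 0.29858 m.
|ω_rod| = r ω |cosθ| / √(L² − r² sin²θ) = 0.0635·8.901·0.29070/0.29858 = 0.55031 rad/s.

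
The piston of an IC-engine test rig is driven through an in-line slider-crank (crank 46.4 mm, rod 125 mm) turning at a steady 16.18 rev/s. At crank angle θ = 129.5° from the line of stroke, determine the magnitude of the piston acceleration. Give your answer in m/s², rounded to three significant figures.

334

ω = 2π·16.2 = 101.7 rad/s
x(θ) = r cosθ + √(L² − r² sin²θ); with ω constant, a = ω²·d²x/dθ².
d²x/dθ² = −r cosθ − r²(cos2θ)/√u − r⁴ sin²2θ/(4u^{3/2}),  u = L² − r² sin²θ = 0.0143431 m².
Substituting r = 0.0464 m, L = 0.125 m, θ = 129.5°: d²x/dθ² = +0.032294 m.
a = ω²·d²x/dθ² = (101.7)²·(+0.032294) = +333.76 m/s²;  |a| = 333.76 m/s².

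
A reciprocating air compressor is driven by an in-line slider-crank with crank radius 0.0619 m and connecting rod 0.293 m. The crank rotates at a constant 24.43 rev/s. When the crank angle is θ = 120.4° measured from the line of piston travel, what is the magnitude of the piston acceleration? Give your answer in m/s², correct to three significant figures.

888

ω = 2π·24.4 = 153.5 rad/s
x(θ) = r cosθ + √(L² − r² sin²θ); with ω constant, a = ω²·d²x/dθ².
d²x/dθ² = −r cosθ − r²(cos2θ)/√u − r⁴ sin²2θ/(4u^{3/2}),  u = L² − r² sin²θ = 0.0829986 m².
Substituting r = 0.0619 m, L = 0.293 m, θ = 120.4°: d²x/dθ² = +0.037695 m.
a = ω²·d²x/dθ² = (153.5)²·(+0.037695) = +888.16 m/s²;  |a| = 888.16 m/s².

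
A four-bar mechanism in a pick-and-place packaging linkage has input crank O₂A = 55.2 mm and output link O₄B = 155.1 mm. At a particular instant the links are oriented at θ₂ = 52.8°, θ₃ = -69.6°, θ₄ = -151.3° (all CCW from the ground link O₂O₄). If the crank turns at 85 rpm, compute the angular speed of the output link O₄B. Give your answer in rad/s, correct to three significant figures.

2.70

ω₂ = 8.901 rad/s (from 85 rpm).
Differentiating the loop-closure r₂e^{iθ₂}+r₃e^{iθ₃}=r₁+r₄e^{iθ₄} gives r₂ω₂e^{iθ₂}+r₃ω₃e^{iθ₃}=r₄ω₄e^{iθ₄}.
Eliminating the other unknown: ω₄ = r₂ω₂ sin(θ₂−θ₃) / [r₄ sin(θ₄−θ₃)].
Numerator sine = +0.84433; denominator sine = -0.98953.
Result = 0.0552·8.901·(+0.84433) / (0.1551·(-0.98953)) = -2.7031 rad/s; magnitude 2.7031 rad/s.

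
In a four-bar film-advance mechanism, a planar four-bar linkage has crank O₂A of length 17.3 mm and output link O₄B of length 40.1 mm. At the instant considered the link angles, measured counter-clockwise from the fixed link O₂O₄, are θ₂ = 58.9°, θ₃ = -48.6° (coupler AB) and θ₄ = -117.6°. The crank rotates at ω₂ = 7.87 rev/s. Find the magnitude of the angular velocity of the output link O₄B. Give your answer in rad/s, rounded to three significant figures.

ω₂ = 49.45 rad/s (from 7.87 rev/s).
Differentiating the loop-closure r₂e^{iθ₂}+r₃e^{iθ₃}=r₁+r₄e^{iθ₄} gives r₂ω₂e^{iθ₂}+r₃ω₃e^{iθ₃}=r₄ω₄e^{iθ₄}.
Eliminating the other unknown: ω₄ = r₂ω₂ sin(θ₂−θ₃) / [r₄ sin(θ₄−θ₃)].
Numerator sine = +0.95372; denominator sine = -0.93358.
Result = 0.0173·49.45·(+0.95372) / (0.0401·(-0.93358)) = -21.793 rad/s; magnitude 21.793 rad/s.

21.8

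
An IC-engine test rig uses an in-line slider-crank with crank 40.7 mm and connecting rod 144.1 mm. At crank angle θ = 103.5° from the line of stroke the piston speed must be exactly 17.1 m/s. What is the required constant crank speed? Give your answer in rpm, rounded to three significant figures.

4430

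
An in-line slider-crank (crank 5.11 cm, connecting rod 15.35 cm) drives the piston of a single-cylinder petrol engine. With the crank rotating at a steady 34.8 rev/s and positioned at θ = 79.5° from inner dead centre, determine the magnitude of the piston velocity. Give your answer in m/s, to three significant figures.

ω = 2π·34.8 = 218.7 rad/s
For an in-line slider-crank, x = r cosθ + √(L² − r² sin²θ), so v = −rω sinθ·[1 + r cosθ/√(L² − r² sin²θ)].
With r = 0.0511 m, L = 0.1535 m, θ = 79.5°: √(L² − r² sin²θ) = 0.14504 m.
v = −0.0511·218.7·0.98325·[1 + 0.0511·0.18224/0.14504] = -11.692 m/s.
|v| = 11.692 m/s.

11.7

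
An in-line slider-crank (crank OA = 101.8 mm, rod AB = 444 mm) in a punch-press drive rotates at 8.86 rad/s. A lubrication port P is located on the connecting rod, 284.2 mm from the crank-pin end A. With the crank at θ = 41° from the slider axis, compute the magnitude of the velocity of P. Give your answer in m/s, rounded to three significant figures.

ω = 8.86 rad/s.  Crank-pin speed |V_A| = rω = 0.90195 m/s, perpendicular to OA.
Rod angle: sinφ = −(r/L) sinθ ⇒ φ = -8.651°; ω_rod = −rω cosθ/√(L²−r²sin²θ) = -1.5508 rad/s.
V_P = V_A + ω_rod × AP, with AP = 0.2842 m along the rod.
Components: V_Px = −rω sinθ − a·ω_rod·sinφ = -0.65803 m/s;  V_Py = rω cosθ + a·ω_rod·cosφ = +0.24499 m/s.
|V_P| = √(V_Px² + V_Py²) = 0.70215 m/s.

0.702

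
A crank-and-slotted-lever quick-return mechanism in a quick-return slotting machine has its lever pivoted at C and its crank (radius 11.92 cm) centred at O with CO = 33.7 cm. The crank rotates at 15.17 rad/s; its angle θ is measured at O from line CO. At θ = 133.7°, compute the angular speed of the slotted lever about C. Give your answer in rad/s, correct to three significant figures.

2.84

ω = 15.17 rad/s
Crank pin A relative to C: A = (d + r cosθ, r sinθ); lever angle φ = atan2(r sinθ, d + r cosθ).
Differentiating tanφ: φ̇ = rω(d cosθ + r)/(d² + r² + 2dr cosθ).
d² + r² + 2dr cosθ = |CA|² = 0.0722716 m²;  d cosθ + r = -0.11363 m.
|ω_lever| = |0.1192·15.17·-0.11363| / 0.0722716 = 2.843 rad/s.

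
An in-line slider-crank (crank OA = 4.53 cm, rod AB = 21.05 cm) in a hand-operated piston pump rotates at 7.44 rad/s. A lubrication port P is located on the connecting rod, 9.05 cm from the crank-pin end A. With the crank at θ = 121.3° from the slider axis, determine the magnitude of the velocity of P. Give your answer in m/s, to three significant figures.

0.292

ω = 7.44 rad/s.  Crank-pin speed |V_A| = rω = 0.33703 m/s, perpendicular to OA.
Rod angle: sinφ = −(r/L) sinθ ⇒ φ = -10.596°; ω_rod = −rω cosθ/√(L²−r²sin²θ) = +0.84623 rad/s.
V_P = V_A + ω_rod × AP, with AP = 0.0905 m along the rod.
Components: V_Px = −rω sinθ − a·ω_rod·sinφ = -0.2739 m/s;  V_Py = rω cosθ + a·ω_rod·cosφ = -0.099816 m/s.
|V_P| = √(V_Px² + V_Py²) = 0.29152 m/s.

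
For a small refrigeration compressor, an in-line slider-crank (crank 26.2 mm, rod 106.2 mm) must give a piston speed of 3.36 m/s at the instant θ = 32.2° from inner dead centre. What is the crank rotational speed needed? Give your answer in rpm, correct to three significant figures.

1900

For an in-line slider-crank, |v_piston| = rω|sinθ|·[1 + r cosθ/√(L² − r² sin²θ)].
With r = 0.0262 m, L = 0.1062 m, θ = 32.2°: the bracketed kinematic factor |dx/dθ| = 0.016901 m.
ω = v/|dx/dθ| = 3.36/0.016901 = 198.8 rad/s.
N = 60ω/(2π) = 1898.4 rpm.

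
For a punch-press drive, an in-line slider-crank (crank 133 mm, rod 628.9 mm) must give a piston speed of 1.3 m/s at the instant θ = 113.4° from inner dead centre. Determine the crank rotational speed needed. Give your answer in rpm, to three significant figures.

111

For an in-line slider-crank, |v_piston| = rω|sinθ|·[1 + r cosθ/√(L² − r² sin²θ)].
With r = 0.133 m, L = 0.6289 m, θ = 113.4°: the bracketed kinematic factor |dx/dθ| = 0.11161 m.
ω = v/|dx/dθ| = 1.3/0.11161 = 11.648 rad/s.
N = 60ω/(2π) = 111.23 rpm.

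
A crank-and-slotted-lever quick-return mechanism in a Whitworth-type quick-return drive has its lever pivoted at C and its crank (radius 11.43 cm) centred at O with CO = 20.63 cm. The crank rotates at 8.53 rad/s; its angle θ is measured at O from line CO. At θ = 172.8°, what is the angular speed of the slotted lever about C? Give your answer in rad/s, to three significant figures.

9.97

ω = 8.53 rad/s
Crank pin A relative to C: A = (d + r cosθ, r sinθ); lever angle φ = atan2(r sinθ, d + r cosθ).
Differentiating tanφ: φ̇ = rω(d cosθ + r)/(d² + r² + 2dr cosθ).
d² + r² + 2dr cosθ = |CA|² = 0.00883587 m²;  d cosθ + r = -0.090373 m.
|ω_lever| = |0.1143·8.53·-0.090373| / 0.00883587 = 9.9721 rad/s.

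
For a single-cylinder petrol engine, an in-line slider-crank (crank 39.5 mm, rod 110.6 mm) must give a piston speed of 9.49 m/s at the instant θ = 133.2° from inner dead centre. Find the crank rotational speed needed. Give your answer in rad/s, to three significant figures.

For an in-line slider-crank, |v_piston| = rω|sinθ|·[1 + r cosθ/√(L² − r² sin²θ)].
With r = 0.0395 m, L = 0.1106 m, θ = 133.2°: the bracketed kinematic factor |dx/dθ| = 0.021503 m.
ω = v/|dx/dθ| = 9.49/0.021503 = 441.33 rad/s.

441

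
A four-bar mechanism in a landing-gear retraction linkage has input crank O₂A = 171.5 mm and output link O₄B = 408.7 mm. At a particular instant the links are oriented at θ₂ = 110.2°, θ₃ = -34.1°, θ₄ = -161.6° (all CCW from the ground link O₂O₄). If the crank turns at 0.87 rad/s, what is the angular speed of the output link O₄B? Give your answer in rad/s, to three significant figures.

ω₂ = 0.87 rad/s
Differentiating the loop-closure r₂e^{iθ₂}+r₃e^{iθ₃}=r₁+r₄e^{iθ₄} gives r₂ω₂e^{iθ₂}+r₃ω₃e^{iθ₃}=r₄ω₄e^{iθ₄}.
Eliminating the other unknown: ω₄ = r₂ω₂ sin(θ₂−θ₃) / [r₄ sin(θ₄−θ₃)].
Numerator sine = +0.58354; denominator sine = -0.79335.
Result = 0.1715·0.87·(+0.58354) / (0.4087·(-0.79335)) = -0.26852 rad/s; magnitude 0.26852 rad/s.

0.269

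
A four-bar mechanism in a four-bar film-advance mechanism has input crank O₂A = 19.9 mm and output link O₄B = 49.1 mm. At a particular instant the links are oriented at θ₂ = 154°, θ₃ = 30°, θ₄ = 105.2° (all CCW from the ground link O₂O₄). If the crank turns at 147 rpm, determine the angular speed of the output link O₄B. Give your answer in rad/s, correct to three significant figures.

ω₂ = 15.39 rad/s (from 147 rpm).
Differentiating the loop-closure r₂e^{iθ₂}+r₃e^{iθ₃}=r₁+r₄e^{iθ₄} gives r₂ω₂e^{iθ₂}+r₃ω₃e^{iθ₃}=r₄ω₄e^{iθ₄}.
Eliminating the other unknown: ω₄ = r₂ω₂ sin(θ₂−θ₃) / [r₄ sin(θ₄−θ₃)].
Numerator sine = +0.82904; denominator sine = +0.96682.
Result = 0.0199·15.39·(+0.82904) / (0.0491·(+0.96682)) = +5.3499 rad/s; magnitude 5.3499 rad/s.

5.35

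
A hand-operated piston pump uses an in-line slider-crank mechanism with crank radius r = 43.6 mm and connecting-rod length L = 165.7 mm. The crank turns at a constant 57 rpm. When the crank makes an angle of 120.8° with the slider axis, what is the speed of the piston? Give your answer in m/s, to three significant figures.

0.193

ω = 2π·57/60 = 5.969 rad/s
For an in-line slider-crank, x = r cosθ + √(L² − r² sin²θ), so v = −rω sinθ·[1 + r cosθ/√(L² − r² sin²θ)].
With r = 0.0436 m, L = 0.1657 m, θ = 120.8°: √(L² − r² sin²θ) = 0.16141 m.
v = −0.0436·5.969·0.85896·[1 + 0.0436·-0.51204/0.16141] = -0.19263 m/s.
|v| = 0.19263 m/s.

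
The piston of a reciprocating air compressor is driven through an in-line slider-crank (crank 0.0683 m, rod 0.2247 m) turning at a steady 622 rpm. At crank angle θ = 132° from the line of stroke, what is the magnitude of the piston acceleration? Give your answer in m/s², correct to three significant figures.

201

ω = 2π·622/60 = 65.14 rad/s
x(θ) = r cosθ + √(L² − r² sin²θ); with ω constant, a = ω²·d²x/dθ².
d²x/dθ² = −r cosθ − r²(cos2θ)/√u − r⁴ sin²2θ/(4u^{3/2}),  u = L² − r² sin²θ = 0.0479138 m².
Substituting r = 0.0683 m, L = 0.2247 m, θ = 132°: d²x/dθ² = +0.047416 m.
a = ω²·d²x/dθ² = (65.14)²·(+0.047416) = +201.17 m/s²;  |a| = 201.17 m/s².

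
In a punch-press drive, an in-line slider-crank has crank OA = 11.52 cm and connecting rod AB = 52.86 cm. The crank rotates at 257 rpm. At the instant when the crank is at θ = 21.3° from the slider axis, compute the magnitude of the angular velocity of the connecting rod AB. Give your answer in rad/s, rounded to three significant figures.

5.48

ω = 26.91 rad/s (converted from 257 rpm).
The rod makes angle φ with the slider axis where L sinφ = r sinθ; differentiating, L cosφ·φ̇ = r ω cosθ.
L cosφ = √(L² − r² sin²θ) = 0.52694 m.
|ω_rod| = r ω |cosθ| / √(L² − r² sin²θ) = 0.1152·26.91·0.93169/0.52694 = 5.4818 rad/s.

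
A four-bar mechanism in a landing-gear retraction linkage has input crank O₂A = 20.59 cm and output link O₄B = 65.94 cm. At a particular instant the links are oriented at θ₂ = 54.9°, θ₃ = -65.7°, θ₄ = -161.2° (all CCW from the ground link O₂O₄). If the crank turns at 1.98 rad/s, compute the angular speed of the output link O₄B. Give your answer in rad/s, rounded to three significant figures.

0.535

ω₂ = 1.98 rad/s
Differentiating the loop-closure r₂e^{iθ₂}+r₃e^{iθ₃}=r₁+r₄e^{iθ₄} gives r₂ω₂e^{iθ₂}+r₃ω₃e^{iθ₃}=r₄ω₄e^{iθ₄}.
Eliminating the other unknown: ω₄ = r₂ω₂ sin(θ₂−θ₃) / [r₄ sin(θ₄−θ₃)].
Numerator sine = +0.86074; denominator sine = -0.99540.
Result = 0.2059·1.98·(+0.86074) / (0.6594·(-0.99540)) = -0.53463 rad/s; magnitude 0.53463 rad/s.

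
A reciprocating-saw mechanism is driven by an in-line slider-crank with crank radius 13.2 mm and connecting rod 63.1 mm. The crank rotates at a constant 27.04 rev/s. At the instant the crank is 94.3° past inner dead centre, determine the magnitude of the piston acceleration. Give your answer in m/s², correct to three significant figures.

109

ω = 2π·27 = 169.9 rad/s
x(θ) = r cosθ + √(L² − r² sin²θ); with ω constant, a = ω²·d²x/dθ².
d²x/dθ² = −r cosθ − r²(cos2θ)/√u − r⁴ sin²2θ/(4u^{3/2}),  u = L² − r² sin²θ = 0.00380835 m².
Substituting r = 0.0132 m, L = 0.0631 m, θ = 94.3°: d²x/dθ² = +0.0037807 m.
a = ω²·d²x/dθ² = (169.9)²·(+0.0037807) = +109.13 m/s²;  |a| = 109.13 m/s².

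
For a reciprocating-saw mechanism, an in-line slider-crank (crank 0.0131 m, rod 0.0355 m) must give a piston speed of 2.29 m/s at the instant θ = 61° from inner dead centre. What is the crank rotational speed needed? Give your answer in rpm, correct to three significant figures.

1610

For an in-line slider-crank, |v_piston| = rω|sinθ|·[1 + r cosθ/√(L² − r² sin²θ)].
With r = 0.0131 m, L = 0.0355 m, θ = 61°: the bracketed kinematic factor |dx/dθ| = 0.013623 m.
ω = v/|dx/dθ| = 2.29/0.013623 = 168.1 rad/s.
N = 60ω/(2π) = 1605.2 rpm.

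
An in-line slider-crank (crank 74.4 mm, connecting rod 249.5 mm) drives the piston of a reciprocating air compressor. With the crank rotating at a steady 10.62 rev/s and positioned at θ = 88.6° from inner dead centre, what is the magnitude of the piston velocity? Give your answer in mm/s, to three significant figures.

5000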